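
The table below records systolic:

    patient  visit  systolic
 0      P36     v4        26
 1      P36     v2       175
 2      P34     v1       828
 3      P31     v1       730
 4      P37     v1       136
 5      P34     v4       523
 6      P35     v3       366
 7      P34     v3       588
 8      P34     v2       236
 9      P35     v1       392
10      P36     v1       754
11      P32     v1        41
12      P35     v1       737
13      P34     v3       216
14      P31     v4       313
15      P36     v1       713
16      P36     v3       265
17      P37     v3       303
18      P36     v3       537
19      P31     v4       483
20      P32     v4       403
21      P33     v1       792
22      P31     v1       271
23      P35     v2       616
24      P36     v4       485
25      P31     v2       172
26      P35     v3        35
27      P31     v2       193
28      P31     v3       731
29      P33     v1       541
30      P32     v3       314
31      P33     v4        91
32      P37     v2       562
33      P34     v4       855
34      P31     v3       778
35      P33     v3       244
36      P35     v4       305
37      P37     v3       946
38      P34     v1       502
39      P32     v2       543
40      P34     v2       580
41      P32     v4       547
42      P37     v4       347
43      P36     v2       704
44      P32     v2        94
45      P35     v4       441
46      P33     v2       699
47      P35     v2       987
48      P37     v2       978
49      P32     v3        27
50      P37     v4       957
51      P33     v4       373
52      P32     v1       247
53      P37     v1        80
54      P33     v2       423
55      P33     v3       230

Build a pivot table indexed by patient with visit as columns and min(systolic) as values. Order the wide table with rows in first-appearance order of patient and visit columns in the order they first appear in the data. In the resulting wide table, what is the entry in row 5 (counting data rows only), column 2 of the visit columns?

616

With rows in first-appearance order of patient, row 5 is patient=P35. visit columns in first-appearance order: v4, v2, v1, v3; column 2 is v2.
Long rows with patient=P35, visit=v2: min(616, 987) = 616.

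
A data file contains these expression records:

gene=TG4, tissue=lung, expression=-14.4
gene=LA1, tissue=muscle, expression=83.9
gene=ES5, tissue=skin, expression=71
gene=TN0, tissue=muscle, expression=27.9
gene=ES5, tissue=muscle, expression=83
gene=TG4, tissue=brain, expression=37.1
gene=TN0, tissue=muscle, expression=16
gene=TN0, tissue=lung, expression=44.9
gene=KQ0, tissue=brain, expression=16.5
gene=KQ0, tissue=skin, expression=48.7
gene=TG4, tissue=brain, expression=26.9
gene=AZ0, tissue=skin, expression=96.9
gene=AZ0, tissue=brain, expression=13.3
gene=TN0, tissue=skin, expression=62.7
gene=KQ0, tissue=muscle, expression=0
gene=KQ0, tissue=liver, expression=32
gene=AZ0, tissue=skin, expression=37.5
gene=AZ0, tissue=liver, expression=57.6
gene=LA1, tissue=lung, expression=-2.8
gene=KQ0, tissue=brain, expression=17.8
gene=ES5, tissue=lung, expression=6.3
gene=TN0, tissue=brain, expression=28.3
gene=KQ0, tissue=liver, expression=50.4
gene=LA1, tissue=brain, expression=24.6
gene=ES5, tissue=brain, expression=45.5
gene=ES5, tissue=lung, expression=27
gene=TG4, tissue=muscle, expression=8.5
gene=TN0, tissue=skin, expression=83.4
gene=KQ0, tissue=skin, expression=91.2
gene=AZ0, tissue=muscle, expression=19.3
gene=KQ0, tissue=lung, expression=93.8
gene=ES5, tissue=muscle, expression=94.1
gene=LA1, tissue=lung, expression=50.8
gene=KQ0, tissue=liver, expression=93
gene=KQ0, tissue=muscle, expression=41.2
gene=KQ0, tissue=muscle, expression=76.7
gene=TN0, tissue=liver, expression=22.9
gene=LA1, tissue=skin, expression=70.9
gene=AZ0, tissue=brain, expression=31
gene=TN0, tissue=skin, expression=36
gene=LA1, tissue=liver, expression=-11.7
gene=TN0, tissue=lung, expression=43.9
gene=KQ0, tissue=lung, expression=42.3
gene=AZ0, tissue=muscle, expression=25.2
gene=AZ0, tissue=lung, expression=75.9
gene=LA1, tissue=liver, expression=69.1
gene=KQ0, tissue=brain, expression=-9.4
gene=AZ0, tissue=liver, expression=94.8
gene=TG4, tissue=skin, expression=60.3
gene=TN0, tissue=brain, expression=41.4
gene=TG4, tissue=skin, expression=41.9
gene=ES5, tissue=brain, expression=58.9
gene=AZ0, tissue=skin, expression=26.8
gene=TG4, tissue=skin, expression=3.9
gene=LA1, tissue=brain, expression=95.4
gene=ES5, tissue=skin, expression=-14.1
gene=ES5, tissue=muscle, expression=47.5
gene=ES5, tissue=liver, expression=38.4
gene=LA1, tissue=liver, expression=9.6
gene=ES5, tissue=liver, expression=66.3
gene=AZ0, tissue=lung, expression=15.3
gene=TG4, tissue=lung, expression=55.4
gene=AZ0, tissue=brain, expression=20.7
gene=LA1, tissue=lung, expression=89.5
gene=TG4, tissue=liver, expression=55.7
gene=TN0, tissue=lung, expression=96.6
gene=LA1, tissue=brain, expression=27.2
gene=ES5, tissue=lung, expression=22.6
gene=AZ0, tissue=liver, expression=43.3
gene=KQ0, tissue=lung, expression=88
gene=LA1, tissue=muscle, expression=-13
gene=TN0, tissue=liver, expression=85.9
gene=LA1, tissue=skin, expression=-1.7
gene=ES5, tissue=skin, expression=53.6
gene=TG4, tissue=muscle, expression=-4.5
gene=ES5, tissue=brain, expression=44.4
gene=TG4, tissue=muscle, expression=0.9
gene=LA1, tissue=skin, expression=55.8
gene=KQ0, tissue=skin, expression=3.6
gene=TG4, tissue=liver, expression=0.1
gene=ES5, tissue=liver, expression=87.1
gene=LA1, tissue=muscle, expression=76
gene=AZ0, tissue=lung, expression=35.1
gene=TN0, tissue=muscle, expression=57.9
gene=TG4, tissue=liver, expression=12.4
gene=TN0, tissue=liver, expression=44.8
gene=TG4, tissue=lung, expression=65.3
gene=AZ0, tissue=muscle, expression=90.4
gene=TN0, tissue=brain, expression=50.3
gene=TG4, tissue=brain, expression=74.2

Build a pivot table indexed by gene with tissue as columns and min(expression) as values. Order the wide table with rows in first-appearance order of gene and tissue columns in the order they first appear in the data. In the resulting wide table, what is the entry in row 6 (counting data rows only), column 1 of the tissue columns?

With rows in first-appearance order of gene, row 6 is gene=AZ0. tissue columns in first-appearance order: lung, muscle, skin, brain, liver; column 1 is lung.
Long rows with gene=AZ0, tissue=lung: min(75.9, 15.3, 35.1) = 15.3.

15.3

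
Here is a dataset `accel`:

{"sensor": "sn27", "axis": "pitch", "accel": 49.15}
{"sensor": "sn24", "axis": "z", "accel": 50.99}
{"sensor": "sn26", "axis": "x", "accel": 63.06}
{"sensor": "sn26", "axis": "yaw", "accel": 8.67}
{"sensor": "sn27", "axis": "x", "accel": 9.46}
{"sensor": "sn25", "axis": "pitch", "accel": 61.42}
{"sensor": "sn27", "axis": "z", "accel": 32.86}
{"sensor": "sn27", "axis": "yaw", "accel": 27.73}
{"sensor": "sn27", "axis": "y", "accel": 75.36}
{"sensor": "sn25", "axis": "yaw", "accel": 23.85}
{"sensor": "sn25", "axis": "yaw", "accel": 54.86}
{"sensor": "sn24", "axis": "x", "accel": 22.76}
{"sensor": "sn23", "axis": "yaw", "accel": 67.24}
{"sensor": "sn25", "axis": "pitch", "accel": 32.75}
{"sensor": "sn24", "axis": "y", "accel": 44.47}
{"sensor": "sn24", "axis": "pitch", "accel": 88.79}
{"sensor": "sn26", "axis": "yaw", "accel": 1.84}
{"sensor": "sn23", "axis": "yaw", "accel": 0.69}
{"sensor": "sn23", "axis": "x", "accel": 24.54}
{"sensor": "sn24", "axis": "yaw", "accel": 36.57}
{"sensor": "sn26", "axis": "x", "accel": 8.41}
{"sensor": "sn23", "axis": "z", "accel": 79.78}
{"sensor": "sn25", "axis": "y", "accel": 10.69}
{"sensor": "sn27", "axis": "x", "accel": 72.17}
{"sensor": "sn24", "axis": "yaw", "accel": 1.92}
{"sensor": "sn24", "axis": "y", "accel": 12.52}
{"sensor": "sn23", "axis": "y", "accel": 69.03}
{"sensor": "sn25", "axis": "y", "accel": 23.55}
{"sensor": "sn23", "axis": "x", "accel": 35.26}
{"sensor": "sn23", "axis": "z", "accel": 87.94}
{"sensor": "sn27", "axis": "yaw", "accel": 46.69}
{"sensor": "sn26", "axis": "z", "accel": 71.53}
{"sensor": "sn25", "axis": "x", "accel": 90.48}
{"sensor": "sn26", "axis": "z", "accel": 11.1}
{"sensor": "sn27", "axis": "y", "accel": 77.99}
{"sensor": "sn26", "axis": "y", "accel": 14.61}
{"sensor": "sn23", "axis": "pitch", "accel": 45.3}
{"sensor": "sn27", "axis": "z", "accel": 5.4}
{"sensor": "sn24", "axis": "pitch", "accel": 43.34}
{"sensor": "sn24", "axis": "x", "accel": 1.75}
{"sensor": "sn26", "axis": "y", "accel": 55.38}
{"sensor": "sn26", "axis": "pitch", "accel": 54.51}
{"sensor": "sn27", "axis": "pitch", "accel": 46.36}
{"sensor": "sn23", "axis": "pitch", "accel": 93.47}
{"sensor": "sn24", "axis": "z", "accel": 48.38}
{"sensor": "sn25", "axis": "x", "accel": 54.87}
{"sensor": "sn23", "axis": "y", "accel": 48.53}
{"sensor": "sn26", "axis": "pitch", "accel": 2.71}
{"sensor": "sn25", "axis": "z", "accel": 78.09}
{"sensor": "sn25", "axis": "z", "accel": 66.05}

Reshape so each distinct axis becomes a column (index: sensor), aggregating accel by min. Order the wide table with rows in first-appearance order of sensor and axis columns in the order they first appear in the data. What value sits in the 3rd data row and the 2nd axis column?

With rows in first-appearance order of sensor, row 3 is sensor=sn26. axis columns in first-appearance order: pitch, z, x, yaw, y; column 2 is z.
Long rows with sensor=sn26, axis=z: min(71.53, 11.1) = 11.1.

11.1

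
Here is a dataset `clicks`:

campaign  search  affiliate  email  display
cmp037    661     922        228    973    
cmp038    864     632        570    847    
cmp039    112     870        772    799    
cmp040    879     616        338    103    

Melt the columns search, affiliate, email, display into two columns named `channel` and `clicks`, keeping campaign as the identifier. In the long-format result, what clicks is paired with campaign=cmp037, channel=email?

228

Unpivoting turns each (campaign, wide-column) pair into one long row.
The wide cell at row cmp037, column email holds 228, so the long row (cmp037, email) has clicks=228.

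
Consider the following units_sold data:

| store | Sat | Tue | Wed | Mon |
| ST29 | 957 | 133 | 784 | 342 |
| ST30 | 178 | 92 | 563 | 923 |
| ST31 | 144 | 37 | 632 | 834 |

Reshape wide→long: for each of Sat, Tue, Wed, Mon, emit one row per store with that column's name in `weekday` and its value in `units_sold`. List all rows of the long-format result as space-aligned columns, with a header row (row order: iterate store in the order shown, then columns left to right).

Each (store, column) pair becomes one row: 3 × 4 = 12 rows.
For example, (ST29, Sat) → units_sold=957.

store  weekday  units_sold
ST29   Sat      957       
ST29   Tue      133       
ST29   Wed      784       
ST29   Mon      342       
ST30   Sat      178       
ST30   Tue      92        
ST30   Wed      563       
ST30   Mon      923       
ST31   Sat      144       
ST31   Tue      37        
ST31   Wed      632       
ST31   Mon      834       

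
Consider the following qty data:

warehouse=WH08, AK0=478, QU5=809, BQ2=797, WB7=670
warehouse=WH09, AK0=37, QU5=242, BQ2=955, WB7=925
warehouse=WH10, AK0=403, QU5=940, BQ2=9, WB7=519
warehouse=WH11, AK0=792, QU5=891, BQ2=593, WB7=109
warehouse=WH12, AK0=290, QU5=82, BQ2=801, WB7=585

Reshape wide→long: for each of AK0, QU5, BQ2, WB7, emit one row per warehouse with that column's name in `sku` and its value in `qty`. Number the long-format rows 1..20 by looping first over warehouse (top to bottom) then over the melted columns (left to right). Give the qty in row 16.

20 rows total (5 × 4). Row 16: index ⌊(16-1)/4⌋ = 3 into warehouse → WH11; (16-1) mod 4 = 3 into the melted columns → WB7.
So row 16 is (WH11, WB7, 109); qty = 109.

109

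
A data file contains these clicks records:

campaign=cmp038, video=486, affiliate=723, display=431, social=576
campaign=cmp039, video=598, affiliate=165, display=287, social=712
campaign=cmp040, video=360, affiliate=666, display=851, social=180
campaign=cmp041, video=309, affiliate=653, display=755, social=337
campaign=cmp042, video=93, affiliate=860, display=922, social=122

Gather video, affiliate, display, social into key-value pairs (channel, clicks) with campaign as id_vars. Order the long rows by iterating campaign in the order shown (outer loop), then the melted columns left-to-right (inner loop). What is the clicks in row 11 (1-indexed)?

851

20 rows total (5 × 4). Row 11: index ⌊(11-1)/4⌋ = 2 into campaign → cmp040; (11-1) mod 4 = 2 into the melted columns → display.
So row 11 is (cmp040, display, 851); clicks = 851.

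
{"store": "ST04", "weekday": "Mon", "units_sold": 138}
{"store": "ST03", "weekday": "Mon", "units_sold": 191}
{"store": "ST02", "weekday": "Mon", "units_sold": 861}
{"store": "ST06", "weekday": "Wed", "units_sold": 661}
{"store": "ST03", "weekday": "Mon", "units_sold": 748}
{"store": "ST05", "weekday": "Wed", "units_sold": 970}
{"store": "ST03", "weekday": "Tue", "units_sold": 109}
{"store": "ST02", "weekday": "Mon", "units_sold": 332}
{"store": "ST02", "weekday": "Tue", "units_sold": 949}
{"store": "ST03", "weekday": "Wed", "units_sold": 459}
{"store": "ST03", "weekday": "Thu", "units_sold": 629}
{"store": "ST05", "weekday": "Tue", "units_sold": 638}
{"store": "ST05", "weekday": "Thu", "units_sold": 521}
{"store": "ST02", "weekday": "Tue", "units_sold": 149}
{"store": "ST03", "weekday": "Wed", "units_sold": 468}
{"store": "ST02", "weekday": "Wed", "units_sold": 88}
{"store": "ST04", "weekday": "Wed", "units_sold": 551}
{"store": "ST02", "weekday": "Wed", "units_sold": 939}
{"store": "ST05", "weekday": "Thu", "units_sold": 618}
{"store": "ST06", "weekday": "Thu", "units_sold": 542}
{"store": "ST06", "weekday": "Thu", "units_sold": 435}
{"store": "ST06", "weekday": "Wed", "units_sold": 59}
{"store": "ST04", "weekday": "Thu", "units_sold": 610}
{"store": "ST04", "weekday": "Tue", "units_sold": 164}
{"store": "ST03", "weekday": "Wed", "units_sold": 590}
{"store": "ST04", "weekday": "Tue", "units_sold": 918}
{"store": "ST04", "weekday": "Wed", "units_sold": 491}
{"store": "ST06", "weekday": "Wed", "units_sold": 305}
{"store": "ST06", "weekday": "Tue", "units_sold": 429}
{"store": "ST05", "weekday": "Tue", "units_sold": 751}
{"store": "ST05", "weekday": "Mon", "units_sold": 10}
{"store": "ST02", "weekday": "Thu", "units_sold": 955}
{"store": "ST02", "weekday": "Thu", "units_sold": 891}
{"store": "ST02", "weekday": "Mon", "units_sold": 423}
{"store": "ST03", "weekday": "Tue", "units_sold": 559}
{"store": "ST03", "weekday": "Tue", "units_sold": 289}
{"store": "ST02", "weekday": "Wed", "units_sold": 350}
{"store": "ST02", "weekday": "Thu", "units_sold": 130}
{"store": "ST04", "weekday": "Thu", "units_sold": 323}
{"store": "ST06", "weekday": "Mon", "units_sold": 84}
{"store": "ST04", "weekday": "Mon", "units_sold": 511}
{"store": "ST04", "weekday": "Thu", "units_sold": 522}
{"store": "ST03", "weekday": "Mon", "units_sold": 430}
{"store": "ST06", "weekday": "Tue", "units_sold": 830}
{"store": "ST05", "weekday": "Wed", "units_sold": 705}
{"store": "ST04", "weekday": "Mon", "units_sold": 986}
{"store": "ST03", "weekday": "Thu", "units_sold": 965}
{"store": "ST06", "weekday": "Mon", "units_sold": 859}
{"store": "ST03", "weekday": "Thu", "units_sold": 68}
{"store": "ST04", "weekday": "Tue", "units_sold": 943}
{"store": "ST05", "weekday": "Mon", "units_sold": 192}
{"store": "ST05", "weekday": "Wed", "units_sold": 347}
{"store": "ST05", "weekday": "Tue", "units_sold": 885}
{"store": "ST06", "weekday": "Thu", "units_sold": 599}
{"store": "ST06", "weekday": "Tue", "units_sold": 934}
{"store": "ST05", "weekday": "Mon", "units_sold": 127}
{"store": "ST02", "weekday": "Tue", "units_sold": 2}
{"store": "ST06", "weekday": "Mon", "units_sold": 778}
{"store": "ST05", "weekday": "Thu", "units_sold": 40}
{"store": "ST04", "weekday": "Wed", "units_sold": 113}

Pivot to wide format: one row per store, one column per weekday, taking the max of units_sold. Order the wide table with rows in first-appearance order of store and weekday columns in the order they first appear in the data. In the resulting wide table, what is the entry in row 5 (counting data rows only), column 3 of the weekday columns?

885

With rows in first-appearance order of store, row 5 is store=ST05. weekday columns in first-appearance order: Mon, Wed, Tue, Thu; column 3 is Tue.
Long rows with store=ST05, weekday=Tue: max(638, 751, 885) = 885.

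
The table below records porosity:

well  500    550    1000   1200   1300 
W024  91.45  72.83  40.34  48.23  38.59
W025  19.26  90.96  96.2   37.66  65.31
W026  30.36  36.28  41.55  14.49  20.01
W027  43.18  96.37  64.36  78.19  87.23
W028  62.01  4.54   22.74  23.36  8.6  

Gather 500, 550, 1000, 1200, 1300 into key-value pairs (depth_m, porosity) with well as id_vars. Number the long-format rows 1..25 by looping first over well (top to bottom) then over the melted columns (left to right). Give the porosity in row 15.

20.01

25 rows total (5 × 5). Row 15: index ⌊(15-1)/5⌋ = 2 into well → W026; (15-1) mod 5 = 4 into the melted columns → 1300.
So row 15 is (W026, 1300, 20.01); porosity = 20.01.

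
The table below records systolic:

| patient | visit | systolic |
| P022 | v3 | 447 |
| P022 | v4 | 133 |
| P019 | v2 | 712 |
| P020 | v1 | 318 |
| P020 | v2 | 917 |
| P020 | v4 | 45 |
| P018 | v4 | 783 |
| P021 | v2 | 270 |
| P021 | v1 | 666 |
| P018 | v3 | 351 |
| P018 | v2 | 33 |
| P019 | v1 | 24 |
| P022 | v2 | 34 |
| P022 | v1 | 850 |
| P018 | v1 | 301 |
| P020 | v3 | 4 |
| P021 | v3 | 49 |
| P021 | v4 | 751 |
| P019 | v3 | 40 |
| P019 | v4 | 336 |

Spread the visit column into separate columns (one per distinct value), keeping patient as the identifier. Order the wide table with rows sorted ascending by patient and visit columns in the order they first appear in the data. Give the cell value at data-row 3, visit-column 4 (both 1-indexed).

With rows sorted ascending by patient, row 3 is patient=P020. visit columns in first-appearance order: v3, v4, v2, v1; column 4 is v1.
Long rows with patient=P020, visit=v1: systolic = 318.

318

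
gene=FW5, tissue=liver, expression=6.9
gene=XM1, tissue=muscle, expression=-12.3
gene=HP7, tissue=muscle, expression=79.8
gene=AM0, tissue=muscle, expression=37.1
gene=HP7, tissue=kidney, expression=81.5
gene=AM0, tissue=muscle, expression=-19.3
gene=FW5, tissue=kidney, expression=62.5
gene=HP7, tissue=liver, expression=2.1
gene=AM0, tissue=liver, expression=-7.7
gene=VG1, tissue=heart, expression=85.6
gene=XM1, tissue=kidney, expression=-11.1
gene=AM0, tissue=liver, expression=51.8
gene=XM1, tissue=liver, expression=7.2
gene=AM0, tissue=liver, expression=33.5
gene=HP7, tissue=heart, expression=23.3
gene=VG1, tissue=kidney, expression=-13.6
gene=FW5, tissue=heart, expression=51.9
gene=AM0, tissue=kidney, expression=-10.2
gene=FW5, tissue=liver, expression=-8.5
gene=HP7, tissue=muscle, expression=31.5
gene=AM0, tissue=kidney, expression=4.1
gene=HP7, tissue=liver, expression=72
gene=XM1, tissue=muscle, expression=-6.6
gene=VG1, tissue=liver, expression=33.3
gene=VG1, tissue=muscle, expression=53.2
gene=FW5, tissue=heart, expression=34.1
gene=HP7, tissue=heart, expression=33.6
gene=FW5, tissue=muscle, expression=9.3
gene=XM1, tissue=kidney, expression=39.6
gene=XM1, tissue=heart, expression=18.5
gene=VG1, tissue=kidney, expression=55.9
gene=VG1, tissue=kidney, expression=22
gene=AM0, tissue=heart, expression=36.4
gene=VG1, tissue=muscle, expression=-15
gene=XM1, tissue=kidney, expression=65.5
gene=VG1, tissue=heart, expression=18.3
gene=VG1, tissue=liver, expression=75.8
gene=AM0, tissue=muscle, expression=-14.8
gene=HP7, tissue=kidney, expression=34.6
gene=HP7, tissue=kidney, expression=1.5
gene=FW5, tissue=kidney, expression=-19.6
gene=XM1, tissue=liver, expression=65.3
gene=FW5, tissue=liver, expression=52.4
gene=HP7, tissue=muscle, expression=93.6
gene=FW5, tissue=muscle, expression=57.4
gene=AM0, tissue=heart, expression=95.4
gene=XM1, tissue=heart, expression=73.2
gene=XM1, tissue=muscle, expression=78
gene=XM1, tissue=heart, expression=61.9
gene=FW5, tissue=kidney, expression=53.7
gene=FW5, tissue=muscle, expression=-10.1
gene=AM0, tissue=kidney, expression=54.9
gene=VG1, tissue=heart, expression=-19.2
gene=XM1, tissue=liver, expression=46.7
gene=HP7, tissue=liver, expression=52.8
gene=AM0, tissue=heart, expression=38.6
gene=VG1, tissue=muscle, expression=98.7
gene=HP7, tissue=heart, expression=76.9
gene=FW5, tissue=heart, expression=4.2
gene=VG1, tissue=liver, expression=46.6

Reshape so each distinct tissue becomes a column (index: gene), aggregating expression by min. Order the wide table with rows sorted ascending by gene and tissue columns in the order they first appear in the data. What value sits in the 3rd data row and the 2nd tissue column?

31.5

With rows sorted ascending by gene, row 3 is gene=HP7. tissue columns in first-appearance order: liver, muscle, kidney, heart; column 2 is muscle.
Long rows with gene=HP7, tissue=muscle: min(79.8, 31.5, 93.6) = 31.5.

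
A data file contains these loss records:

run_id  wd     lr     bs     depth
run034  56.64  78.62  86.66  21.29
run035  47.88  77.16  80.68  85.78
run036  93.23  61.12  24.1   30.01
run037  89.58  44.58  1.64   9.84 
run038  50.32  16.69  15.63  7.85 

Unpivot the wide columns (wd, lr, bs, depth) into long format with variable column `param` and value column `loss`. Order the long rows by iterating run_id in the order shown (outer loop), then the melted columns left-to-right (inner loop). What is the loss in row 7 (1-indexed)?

80.68

20 rows total (5 × 4). Row 7: index ⌊(7-1)/4⌋ = 1 into run_id → run035; (7-1) mod 4 = 2 into the melted columns → bs.
So row 7 is (run035, bs, 80.68); loss = 80.68.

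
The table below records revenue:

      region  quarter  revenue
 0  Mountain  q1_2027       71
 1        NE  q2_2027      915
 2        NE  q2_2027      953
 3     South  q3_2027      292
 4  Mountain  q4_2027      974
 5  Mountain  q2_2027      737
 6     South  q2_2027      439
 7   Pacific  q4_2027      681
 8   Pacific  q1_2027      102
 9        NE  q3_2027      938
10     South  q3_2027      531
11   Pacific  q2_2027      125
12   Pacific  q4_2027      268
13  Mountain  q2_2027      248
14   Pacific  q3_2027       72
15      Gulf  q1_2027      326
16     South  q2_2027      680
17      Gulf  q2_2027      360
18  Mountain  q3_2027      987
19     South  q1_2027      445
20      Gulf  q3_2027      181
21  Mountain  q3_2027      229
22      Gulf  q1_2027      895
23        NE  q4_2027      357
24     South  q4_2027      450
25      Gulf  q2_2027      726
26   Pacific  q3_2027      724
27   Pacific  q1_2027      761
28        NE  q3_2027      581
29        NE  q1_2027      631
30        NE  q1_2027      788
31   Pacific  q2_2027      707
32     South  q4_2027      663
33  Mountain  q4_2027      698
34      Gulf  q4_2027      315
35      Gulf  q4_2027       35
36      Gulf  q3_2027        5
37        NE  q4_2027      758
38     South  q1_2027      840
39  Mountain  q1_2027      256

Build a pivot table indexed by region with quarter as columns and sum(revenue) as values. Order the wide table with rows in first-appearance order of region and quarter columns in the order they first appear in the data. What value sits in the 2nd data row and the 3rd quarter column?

With rows in first-appearance order of region, row 2 is region=NE. quarter columns in first-appearance order: q1_2027, q2_2027, q3_2027, q4_2027; column 3 is q3_2027.
Long rows with region=NE, quarter=q3_2027: 938 + 581 = 1519.

1519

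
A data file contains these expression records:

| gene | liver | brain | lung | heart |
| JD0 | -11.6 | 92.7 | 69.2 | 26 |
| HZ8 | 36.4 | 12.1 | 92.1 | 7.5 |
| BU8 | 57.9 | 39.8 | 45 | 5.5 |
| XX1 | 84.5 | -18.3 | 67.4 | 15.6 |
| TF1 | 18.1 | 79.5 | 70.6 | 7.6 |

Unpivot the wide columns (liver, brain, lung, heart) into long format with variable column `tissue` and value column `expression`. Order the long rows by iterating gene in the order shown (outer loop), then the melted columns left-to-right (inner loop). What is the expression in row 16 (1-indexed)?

15.6

20 rows total (5 × 4). Row 16: index ⌊(16-1)/4⌋ = 3 into gene → XX1; (16-1) mod 4 = 3 into the melted columns → heart.
So row 16 is (XX1, heart, 15.6); expression = 15.6.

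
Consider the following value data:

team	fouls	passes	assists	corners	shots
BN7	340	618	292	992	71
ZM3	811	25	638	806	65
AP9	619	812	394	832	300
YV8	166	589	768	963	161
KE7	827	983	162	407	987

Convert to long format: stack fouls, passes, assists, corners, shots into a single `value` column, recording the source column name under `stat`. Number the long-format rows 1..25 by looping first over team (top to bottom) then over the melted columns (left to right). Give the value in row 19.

25 rows total (5 × 5). Row 19: index ⌊(19-1)/5⌋ = 3 into team → YV8; (19-1) mod 5 = 3 into the melted columns → corners.
So row 19 is (YV8, corners, 963); value = 963.

963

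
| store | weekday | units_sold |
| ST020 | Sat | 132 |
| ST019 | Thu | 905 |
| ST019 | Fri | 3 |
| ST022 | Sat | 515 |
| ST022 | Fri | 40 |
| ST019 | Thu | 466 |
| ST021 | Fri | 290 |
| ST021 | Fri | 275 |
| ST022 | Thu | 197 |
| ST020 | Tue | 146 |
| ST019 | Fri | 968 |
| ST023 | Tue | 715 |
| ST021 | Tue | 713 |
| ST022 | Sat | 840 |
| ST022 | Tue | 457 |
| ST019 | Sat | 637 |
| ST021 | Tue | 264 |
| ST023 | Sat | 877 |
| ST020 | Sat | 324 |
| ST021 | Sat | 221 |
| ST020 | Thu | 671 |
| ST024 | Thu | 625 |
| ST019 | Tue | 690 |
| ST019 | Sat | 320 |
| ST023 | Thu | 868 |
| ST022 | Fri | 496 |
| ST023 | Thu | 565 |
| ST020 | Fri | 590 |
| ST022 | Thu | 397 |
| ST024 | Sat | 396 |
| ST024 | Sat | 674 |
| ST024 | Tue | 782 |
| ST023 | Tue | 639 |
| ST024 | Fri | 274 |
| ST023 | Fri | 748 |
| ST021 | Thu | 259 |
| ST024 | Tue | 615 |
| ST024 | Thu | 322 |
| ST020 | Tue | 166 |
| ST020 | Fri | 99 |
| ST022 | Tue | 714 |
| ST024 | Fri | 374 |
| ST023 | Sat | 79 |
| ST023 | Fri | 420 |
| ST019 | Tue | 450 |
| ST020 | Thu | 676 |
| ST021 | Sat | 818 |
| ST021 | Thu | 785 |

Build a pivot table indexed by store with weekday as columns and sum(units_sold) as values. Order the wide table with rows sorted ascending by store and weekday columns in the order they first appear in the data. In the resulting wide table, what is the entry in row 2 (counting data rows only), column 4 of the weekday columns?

312

With rows sorted ascending by store, row 2 is store=ST020. weekday columns in first-appearance order: Sat, Thu, Fri, Tue; column 4 is Tue.
Long rows with store=ST020, weekday=Tue: 146 + 166 = 312.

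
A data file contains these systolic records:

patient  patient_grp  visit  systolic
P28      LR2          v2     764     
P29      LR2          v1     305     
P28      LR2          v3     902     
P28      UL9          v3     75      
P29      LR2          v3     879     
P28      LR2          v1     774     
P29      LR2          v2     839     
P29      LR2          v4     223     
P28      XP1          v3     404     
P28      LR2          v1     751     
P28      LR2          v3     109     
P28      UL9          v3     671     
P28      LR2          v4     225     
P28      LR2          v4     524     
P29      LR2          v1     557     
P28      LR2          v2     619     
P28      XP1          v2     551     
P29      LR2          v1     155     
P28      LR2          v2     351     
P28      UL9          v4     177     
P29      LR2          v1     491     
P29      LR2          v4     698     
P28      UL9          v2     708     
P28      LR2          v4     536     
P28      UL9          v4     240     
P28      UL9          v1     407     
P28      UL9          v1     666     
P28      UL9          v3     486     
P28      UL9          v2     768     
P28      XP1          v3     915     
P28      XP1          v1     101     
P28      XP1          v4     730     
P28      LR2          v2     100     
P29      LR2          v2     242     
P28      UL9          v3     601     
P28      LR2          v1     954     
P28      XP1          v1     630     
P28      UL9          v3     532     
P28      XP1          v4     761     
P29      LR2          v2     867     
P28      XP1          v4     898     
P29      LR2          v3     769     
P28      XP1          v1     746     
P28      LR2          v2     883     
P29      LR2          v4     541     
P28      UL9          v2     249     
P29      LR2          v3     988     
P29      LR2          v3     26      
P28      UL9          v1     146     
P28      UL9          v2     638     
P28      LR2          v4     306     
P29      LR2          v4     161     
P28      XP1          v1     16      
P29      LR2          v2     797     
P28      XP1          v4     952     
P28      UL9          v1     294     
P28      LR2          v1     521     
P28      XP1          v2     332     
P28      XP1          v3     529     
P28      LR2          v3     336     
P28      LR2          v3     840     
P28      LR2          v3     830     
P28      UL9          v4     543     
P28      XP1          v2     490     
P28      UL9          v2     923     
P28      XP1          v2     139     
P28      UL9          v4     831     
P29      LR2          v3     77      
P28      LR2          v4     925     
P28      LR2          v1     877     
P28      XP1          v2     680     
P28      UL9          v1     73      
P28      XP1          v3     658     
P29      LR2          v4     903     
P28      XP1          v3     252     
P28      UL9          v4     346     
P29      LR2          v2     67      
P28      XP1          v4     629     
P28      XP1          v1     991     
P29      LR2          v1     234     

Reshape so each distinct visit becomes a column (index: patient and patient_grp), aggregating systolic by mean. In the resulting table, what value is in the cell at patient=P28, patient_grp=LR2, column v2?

543.40

Rows with patient=P28, patient_grp=LR2 and visit=v2: systolic values are 764, 619, 351, 100, 883.
(764 + 619 + 351 + 100 + 883) / 5 = 543.40.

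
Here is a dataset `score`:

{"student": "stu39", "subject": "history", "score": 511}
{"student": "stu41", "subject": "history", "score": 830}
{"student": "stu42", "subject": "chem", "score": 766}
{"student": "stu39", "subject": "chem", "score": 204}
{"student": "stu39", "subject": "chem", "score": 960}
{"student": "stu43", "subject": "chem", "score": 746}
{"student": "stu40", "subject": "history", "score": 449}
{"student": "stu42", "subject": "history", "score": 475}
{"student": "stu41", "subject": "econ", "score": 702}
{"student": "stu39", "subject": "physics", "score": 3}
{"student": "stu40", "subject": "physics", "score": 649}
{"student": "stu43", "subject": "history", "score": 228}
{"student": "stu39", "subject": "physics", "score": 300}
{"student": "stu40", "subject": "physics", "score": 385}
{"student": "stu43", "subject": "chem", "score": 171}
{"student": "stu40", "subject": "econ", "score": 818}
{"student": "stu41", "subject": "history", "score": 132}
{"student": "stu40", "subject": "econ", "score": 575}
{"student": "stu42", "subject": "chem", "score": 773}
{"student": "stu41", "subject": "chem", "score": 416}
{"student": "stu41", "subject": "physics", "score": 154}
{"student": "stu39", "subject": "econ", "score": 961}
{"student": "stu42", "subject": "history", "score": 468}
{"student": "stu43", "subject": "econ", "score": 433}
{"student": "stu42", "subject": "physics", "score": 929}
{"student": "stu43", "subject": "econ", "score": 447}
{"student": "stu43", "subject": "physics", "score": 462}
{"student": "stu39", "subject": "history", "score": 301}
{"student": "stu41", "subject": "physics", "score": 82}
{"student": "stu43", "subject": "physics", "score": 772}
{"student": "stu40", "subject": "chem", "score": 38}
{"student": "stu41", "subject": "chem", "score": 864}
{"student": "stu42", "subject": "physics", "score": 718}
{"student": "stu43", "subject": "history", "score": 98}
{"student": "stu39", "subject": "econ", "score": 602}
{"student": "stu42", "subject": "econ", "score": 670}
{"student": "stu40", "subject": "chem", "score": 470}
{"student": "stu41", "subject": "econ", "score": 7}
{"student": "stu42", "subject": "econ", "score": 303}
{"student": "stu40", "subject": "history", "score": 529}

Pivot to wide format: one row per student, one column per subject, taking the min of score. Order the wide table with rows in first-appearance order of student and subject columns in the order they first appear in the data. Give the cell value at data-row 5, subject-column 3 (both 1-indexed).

With rows in first-appearance order of student, row 5 is student=stu40. subject columns in first-appearance order: history, chem, econ, physics; column 3 is econ.
Long rows with student=stu40, subject=econ: min(818, 575) = 575.

575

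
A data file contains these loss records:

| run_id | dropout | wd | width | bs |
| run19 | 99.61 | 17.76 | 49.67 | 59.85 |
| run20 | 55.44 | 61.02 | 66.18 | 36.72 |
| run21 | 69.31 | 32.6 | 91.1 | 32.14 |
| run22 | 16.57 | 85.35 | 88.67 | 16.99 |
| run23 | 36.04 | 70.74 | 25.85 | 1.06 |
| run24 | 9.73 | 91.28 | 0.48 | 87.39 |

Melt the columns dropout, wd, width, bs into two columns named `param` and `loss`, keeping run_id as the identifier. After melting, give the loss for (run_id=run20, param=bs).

Unpivoting turns each (run_id, wide-column) pair into one long row.
The wide cell at row run20, column bs holds 36.72, so the long row (run20, bs) has loss=36.72.

36.72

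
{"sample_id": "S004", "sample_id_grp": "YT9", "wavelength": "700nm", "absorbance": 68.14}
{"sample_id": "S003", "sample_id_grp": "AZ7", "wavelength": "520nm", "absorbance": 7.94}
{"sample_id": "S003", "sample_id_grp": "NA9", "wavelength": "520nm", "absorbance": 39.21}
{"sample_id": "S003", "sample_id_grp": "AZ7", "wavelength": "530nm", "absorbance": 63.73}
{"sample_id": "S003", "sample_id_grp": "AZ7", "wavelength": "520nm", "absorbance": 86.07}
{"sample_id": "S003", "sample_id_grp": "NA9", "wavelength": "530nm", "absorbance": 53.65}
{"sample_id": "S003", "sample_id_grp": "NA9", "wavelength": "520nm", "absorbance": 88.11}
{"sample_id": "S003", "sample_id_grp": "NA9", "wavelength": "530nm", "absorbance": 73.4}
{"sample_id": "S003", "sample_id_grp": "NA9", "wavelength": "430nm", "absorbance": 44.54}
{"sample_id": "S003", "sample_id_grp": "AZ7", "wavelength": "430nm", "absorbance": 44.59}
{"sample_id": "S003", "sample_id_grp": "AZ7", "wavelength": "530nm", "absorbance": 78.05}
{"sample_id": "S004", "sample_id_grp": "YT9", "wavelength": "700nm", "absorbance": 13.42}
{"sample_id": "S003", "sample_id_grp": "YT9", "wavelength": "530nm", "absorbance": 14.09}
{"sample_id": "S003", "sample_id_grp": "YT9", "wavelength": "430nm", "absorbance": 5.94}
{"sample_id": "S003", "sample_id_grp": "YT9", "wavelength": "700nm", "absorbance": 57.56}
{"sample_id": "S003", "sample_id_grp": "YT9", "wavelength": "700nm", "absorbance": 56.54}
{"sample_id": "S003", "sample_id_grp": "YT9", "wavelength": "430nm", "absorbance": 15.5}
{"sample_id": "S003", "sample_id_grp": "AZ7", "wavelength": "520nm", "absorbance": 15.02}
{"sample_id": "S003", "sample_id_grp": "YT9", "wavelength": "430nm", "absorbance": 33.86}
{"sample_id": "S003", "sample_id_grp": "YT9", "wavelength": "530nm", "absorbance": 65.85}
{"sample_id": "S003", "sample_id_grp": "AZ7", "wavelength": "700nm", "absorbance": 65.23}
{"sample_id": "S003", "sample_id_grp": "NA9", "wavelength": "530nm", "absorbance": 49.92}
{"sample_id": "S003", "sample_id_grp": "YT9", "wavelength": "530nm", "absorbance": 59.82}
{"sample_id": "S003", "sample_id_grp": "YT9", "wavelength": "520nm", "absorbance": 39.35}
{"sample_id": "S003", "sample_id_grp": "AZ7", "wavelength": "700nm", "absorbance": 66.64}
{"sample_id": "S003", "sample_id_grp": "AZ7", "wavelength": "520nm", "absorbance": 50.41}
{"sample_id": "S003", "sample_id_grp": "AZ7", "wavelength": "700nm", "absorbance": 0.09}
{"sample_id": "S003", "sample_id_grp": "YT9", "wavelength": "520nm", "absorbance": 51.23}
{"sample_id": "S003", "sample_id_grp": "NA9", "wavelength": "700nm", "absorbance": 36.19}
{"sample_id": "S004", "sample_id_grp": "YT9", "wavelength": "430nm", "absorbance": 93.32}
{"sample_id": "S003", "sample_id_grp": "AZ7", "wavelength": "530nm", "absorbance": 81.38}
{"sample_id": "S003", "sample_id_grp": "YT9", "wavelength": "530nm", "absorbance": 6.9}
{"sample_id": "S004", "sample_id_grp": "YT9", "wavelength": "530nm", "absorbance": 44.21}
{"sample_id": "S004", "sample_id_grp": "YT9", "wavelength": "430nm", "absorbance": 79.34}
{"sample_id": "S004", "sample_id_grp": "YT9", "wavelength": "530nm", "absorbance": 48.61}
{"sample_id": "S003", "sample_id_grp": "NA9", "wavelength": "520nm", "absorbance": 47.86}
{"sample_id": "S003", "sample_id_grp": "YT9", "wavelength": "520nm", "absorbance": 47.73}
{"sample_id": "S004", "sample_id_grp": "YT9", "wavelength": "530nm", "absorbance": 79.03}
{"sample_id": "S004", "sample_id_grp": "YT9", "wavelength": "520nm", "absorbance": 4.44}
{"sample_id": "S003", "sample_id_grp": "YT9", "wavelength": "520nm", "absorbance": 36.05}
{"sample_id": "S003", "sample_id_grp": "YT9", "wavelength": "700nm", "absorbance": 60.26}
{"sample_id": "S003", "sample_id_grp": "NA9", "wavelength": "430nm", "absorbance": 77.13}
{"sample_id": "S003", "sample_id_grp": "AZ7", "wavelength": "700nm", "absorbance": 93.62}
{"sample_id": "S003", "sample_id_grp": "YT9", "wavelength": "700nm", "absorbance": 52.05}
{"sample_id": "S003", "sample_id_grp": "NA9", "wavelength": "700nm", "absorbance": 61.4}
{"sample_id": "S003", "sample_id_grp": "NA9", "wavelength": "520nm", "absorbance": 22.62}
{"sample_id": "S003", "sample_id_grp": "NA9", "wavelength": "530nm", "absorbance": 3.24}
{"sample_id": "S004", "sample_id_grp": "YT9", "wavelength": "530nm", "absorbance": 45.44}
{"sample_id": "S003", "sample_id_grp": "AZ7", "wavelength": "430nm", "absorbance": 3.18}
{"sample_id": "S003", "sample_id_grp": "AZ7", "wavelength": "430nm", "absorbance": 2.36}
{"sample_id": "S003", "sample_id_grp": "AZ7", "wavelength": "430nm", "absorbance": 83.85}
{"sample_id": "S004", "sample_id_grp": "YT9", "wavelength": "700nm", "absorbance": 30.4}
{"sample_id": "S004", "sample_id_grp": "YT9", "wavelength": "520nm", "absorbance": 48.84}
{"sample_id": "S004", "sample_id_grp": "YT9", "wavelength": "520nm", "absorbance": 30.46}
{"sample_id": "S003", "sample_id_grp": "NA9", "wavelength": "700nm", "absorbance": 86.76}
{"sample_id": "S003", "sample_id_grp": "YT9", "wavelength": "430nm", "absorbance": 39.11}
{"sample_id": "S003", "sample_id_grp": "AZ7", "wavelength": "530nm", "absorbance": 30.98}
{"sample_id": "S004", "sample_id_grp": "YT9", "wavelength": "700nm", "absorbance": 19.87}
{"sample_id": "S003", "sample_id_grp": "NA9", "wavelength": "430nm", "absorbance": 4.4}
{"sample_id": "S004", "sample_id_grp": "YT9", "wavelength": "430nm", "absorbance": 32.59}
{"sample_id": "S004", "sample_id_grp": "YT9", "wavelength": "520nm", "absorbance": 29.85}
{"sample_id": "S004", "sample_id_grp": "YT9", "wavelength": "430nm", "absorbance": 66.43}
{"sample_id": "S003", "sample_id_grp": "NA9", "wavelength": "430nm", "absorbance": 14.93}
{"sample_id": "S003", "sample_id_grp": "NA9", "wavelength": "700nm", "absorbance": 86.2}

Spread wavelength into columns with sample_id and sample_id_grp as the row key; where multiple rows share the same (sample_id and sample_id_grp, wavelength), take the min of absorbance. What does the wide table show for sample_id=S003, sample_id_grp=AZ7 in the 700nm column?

0.09

Rows with sample_id=S003, sample_id_grp=AZ7 and wavelength=700nm: absorbance values are 65.23, 66.64, 0.09, 93.62.
min(65.23, 66.64, 0.09, 93.62) = 0.09.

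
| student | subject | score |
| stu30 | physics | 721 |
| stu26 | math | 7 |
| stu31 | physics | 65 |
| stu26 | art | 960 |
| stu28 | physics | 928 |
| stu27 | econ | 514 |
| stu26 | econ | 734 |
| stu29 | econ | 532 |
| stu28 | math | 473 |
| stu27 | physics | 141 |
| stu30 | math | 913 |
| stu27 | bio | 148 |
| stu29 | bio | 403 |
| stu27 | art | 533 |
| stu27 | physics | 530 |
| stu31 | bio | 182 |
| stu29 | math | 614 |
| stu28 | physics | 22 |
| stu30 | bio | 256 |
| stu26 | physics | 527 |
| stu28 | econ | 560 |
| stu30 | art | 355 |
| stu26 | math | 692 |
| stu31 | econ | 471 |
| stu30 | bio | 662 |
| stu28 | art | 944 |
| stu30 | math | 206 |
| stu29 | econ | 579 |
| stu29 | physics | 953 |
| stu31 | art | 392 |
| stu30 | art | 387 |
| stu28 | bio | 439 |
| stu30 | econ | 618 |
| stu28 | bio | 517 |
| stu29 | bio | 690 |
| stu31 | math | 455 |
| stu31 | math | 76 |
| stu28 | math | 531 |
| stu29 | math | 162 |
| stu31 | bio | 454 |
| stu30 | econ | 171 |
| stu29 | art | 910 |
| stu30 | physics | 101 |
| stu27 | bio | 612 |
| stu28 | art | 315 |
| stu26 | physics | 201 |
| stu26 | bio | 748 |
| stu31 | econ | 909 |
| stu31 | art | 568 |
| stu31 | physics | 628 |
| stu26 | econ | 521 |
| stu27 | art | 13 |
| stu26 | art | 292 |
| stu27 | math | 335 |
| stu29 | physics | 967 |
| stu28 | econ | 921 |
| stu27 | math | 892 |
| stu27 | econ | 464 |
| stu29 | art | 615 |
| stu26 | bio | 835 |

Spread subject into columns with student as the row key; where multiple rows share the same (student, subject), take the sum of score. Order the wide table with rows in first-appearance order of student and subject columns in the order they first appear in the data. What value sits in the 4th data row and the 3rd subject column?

With rows in first-appearance order of student, row 4 is student=stu28. subject columns in first-appearance order: physics, math, art, econ, bio; column 3 is art.
Long rows with student=stu28, subject=art: 944 + 315 = 1259.

1259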